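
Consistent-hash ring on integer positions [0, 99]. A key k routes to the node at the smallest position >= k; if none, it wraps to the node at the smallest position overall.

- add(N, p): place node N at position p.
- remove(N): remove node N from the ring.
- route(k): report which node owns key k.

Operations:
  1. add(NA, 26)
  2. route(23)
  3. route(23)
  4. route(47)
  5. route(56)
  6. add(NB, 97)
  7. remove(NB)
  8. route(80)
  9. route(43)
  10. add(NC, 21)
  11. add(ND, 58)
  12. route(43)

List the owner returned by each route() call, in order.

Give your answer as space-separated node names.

Answer: NA NA NA NA NA NA ND

Derivation:
Op 1: add NA@26 -> ring=[26:NA]
Op 2: route key 23: smallest pos >= 23 is 26 -> NA
Op 3: route key 23: smallest pos >= 23 is 26 -> NA
Op 4: route key 47: none >= 47, wrap to smallest pos 26 -> NA
Op 5: route key 56: none >= 56, wrap to smallest pos 26 -> NA
Op 6: add NB@97 -> ring=[26:NA,97:NB]
Op 7: remove NB -> ring=[26:NA]
Op 8: route key 80: none >= 80, wrap to smallest pos 26 -> NA
Op 9: route key 43: none >= 43, wrap to smallest pos 26 -> NA
Op 10: add NC@21 -> ring=[21:NC,26:NA]
Op 11: add ND@58 -> ring=[21:NC,26:NA,58:ND]
Op 12: route key 43: smallest pos >= 43 is 58 -> ND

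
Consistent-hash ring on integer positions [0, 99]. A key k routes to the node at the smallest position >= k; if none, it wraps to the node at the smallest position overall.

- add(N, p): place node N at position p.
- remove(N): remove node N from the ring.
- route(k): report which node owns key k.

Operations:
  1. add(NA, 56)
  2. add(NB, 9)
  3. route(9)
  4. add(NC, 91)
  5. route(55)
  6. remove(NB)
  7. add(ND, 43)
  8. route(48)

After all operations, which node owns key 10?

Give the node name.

Answer: ND

Derivation:
Op 1: add NA@56 -> ring=[56:NA]
Op 2: add NB@9 -> ring=[9:NB,56:NA]
Op 3: route key 9: smallest pos >= 9 is 9 -> NB
Op 4: add NC@91 -> ring=[9:NB,56:NA,91:NC]
Op 5: route key 55: smallest pos >= 55 is 56 -> NA
Op 6: remove NB -> ring=[56:NA,91:NC]
Op 7: add ND@43 -> ring=[43:ND,56:NA,91:NC]
Op 8: route key 48: smallest pos >= 48 is 56 -> NA
Final route key 10: smallest pos >= 10 is 43 -> ND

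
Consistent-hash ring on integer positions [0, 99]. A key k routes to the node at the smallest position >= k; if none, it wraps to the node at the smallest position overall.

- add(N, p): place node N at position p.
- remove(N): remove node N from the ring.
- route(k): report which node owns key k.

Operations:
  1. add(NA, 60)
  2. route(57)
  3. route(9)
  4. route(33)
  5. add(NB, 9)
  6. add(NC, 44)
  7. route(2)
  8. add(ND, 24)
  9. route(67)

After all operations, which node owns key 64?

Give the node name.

Answer: NB

Derivation:
Op 1: add NA@60 -> ring=[60:NA]
Op 2: route key 57: smallest pos >= 57 is 60 -> NA
Op 3: route key 9: smallest pos >= 9 is 60 -> NA
Op 4: route key 33: smallest pos >= 33 is 60 -> NA
Op 5: add NB@9 -> ring=[9:NB,60:NA]
Op 6: add NC@44 -> ring=[9:NB,44:NC,60:NA]
Op 7: route key 2: smallest pos >= 2 is 9 -> NB
Op 8: add ND@24 -> ring=[9:NB,24:ND,44:NC,60:NA]
Op 9: route key 67: none >= 67, wrap to smallest pos 9 -> NB
Final route key 64: none >= 64, wrap to smallest pos 9 -> NB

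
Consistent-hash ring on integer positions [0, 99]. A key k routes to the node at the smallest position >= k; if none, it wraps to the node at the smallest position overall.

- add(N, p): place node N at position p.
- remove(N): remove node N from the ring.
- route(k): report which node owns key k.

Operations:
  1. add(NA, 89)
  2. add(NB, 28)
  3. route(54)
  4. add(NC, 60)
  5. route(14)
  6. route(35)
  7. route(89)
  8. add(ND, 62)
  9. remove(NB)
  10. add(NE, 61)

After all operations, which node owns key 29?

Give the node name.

Answer: NC

Derivation:
Op 1: add NA@89 -> ring=[89:NA]
Op 2: add NB@28 -> ring=[28:NB,89:NA]
Op 3: route key 54: smallest pos >= 54 is 89 -> NA
Op 4: add NC@60 -> ring=[28:NB,60:NC,89:NA]
Op 5: route key 14: smallest pos >= 14 is 28 -> NB
Op 6: route key 35: smallest pos >= 35 is 60 -> NC
Op 7: route key 89: smallest pos >= 89 is 89 -> NA
Op 8: add ND@62 -> ring=[28:NB,60:NC,62:ND,89:NA]
Op 9: remove NB -> ring=[60:NC,62:ND,89:NA]
Op 10: add NE@61 -> ring=[60:NC,61:NE,62:ND,89:NA]
Final route key 29: smallest pos >= 29 is 60 -> NC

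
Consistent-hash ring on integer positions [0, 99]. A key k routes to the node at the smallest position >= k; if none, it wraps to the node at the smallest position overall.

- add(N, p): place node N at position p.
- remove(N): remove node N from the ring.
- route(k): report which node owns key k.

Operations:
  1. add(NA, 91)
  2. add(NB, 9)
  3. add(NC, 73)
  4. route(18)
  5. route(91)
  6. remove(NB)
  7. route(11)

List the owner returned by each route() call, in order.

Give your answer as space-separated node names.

Answer: NC NA NC

Derivation:
Op 1: add NA@91 -> ring=[91:NA]
Op 2: add NB@9 -> ring=[9:NB,91:NA]
Op 3: add NC@73 -> ring=[9:NB,73:NC,91:NA]
Op 4: route key 18: smallest pos >= 18 is 73 -> NC
Op 5: route key 91: smallest pos >= 91 is 91 -> NA
Op 6: remove NB -> ring=[73:NC,91:NA]
Op 7: route key 11: smallest pos >= 11 is 73 -> NC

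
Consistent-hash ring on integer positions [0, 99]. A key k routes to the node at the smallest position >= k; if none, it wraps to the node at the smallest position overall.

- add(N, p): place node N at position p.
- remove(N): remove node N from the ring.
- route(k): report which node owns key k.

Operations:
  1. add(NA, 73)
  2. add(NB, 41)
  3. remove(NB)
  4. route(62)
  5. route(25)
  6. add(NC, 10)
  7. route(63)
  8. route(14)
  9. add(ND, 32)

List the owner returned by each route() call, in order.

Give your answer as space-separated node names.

Op 1: add NA@73 -> ring=[73:NA]
Op 2: add NB@41 -> ring=[41:NB,73:NA]
Op 3: remove NB -> ring=[73:NA]
Op 4: route key 62: smallest pos >= 62 is 73 -> NA
Op 5: route key 25: smallest pos >= 25 is 73 -> NA
Op 6: add NC@10 -> ring=[10:NC,73:NA]
Op 7: route key 63: smallest pos >= 63 is 73 -> NA
Op 8: route key 14: smallest pos >= 14 is 73 -> NA
Op 9: add ND@32 -> ring=[10:NC,32:ND,73:NA]

Answer: NA NA NA NA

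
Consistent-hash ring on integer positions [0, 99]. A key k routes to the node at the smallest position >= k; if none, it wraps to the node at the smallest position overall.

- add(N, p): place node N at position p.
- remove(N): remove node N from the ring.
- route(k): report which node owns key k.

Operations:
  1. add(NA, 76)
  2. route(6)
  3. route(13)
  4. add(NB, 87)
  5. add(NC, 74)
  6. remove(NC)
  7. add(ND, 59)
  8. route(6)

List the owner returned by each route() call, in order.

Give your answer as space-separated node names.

Answer: NA NA ND

Derivation:
Op 1: add NA@76 -> ring=[76:NA]
Op 2: route key 6: smallest pos >= 6 is 76 -> NA
Op 3: route key 13: smallest pos >= 13 is 76 -> NA
Op 4: add NB@87 -> ring=[76:NA,87:NB]
Op 5: add NC@74 -> ring=[74:NC,76:NA,87:NB]
Op 6: remove NC -> ring=[76:NA,87:NB]
Op 7: add ND@59 -> ring=[59:ND,76:NA,87:NB]
Op 8: route key 6: smallest pos >= 6 is 59 -> ND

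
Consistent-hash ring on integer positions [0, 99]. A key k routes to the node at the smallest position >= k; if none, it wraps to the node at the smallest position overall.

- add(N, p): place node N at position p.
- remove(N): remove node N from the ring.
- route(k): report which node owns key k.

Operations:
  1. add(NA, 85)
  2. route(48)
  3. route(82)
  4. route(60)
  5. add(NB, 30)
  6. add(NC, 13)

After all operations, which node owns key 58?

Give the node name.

Op 1: add NA@85 -> ring=[85:NA]
Op 2: route key 48: smallest pos >= 48 is 85 -> NA
Op 3: route key 82: smallest pos >= 82 is 85 -> NA
Op 4: route key 60: smallest pos >= 60 is 85 -> NA
Op 5: add NB@30 -> ring=[30:NB,85:NA]
Op 6: add NC@13 -> ring=[13:NC,30:NB,85:NA]
Final route key 58: smallest pos >= 58 is 85 -> NA

Answer: NA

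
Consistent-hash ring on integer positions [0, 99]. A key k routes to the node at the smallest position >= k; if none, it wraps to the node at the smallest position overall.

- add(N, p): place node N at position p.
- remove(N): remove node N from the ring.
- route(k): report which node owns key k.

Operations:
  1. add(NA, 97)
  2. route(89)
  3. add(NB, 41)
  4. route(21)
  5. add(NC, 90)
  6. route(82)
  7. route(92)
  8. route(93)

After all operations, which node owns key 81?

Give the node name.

Op 1: add NA@97 -> ring=[97:NA]
Op 2: route key 89: smallest pos >= 89 is 97 -> NA
Op 3: add NB@41 -> ring=[41:NB,97:NA]
Op 4: route key 21: smallest pos >= 21 is 41 -> NB
Op 5: add NC@90 -> ring=[41:NB,90:NC,97:NA]
Op 6: route key 82: smallest pos >= 82 is 90 -> NC
Op 7: route key 92: smallest pos >= 92 is 97 -> NA
Op 8: route key 93: smallest pos >= 93 is 97 -> NA
Final route key 81: smallest pos >= 81 is 90 -> NC

Answer: NC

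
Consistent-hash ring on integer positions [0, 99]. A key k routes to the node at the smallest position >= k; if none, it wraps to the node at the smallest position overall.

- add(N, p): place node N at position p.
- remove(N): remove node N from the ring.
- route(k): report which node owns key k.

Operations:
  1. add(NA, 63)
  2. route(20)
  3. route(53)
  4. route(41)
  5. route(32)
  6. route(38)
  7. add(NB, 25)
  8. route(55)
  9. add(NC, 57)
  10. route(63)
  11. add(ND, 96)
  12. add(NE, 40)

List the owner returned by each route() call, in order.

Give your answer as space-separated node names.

Op 1: add NA@63 -> ring=[63:NA]
Op 2: route key 20: smallest pos >= 20 is 63 -> NA
Op 3: route key 53: smallest pos >= 53 is 63 -> NA
Op 4: route key 41: smallest pos >= 41 is 63 -> NA
Op 5: route key 32: smallest pos >= 32 is 63 -> NA
Op 6: route key 38: smallest pos >= 38 is 63 -> NA
Op 7: add NB@25 -> ring=[25:NB,63:NA]
Op 8: route key 55: smallest pos >= 55 is 63 -> NA
Op 9: add NC@57 -> ring=[25:NB,57:NC,63:NA]
Op 10: route key 63: smallest pos >= 63 is 63 -> NA
Op 11: add ND@96 -> ring=[25:NB,57:NC,63:NA,96:ND]
Op 12: add NE@40 -> ring=[25:NB,40:NE,57:NC,63:NA,96:ND]

Answer: NA NA NA NA NA NA NA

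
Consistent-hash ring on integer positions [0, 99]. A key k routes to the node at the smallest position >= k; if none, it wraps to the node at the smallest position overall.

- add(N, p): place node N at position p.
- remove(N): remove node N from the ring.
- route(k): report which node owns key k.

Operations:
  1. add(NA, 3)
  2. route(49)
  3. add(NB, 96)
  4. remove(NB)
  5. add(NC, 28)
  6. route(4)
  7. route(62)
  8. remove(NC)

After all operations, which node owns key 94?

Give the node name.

Answer: NA

Derivation:
Op 1: add NA@3 -> ring=[3:NA]
Op 2: route key 49: none >= 49, wrap to smallest pos 3 -> NA
Op 3: add NB@96 -> ring=[3:NA,96:NB]
Op 4: remove NB -> ring=[3:NA]
Op 5: add NC@28 -> ring=[3:NA,28:NC]
Op 6: route key 4: smallest pos >= 4 is 28 -> NC
Op 7: route key 62: none >= 62, wrap to smallest pos 3 -> NA
Op 8: remove NC -> ring=[3:NA]
Final route key 94: none >= 94, wrap to smallest pos 3 -> NA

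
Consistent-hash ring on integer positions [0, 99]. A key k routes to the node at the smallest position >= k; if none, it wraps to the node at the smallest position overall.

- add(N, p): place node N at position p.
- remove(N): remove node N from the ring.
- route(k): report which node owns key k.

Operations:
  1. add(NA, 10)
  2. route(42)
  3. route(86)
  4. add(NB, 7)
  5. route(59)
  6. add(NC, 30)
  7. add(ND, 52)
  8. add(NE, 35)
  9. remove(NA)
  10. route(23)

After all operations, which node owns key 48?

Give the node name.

Op 1: add NA@10 -> ring=[10:NA]
Op 2: route key 42: none >= 42, wrap to smallest pos 10 -> NA
Op 3: route key 86: none >= 86, wrap to smallest pos 10 -> NA
Op 4: add NB@7 -> ring=[7:NB,10:NA]
Op 5: route key 59: none >= 59, wrap to smallest pos 7 -> NB
Op 6: add NC@30 -> ring=[7:NB,10:NA,30:NC]
Op 7: add ND@52 -> ring=[7:NB,10:NA,30:NC,52:ND]
Op 8: add NE@35 -> ring=[7:NB,10:NA,30:NC,35:NE,52:ND]
Op 9: remove NA -> ring=[7:NB,30:NC,35:NE,52:ND]
Op 10: route key 23: smallest pos >= 23 is 30 -> NC
Final route key 48: smallest pos >= 48 is 52 -> ND

Answer: ND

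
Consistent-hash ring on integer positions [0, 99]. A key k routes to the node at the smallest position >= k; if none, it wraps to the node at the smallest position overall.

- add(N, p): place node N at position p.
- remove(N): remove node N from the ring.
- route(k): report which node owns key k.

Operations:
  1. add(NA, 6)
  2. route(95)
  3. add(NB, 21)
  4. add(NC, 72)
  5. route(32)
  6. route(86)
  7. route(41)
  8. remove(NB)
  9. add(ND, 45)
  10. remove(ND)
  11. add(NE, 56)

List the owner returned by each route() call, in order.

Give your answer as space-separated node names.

Answer: NA NC NA NC

Derivation:
Op 1: add NA@6 -> ring=[6:NA]
Op 2: route key 95: none >= 95, wrap to smallest pos 6 -> NA
Op 3: add NB@21 -> ring=[6:NA,21:NB]
Op 4: add NC@72 -> ring=[6:NA,21:NB,72:NC]
Op 5: route key 32: smallest pos >= 32 is 72 -> NC
Op 6: route key 86: none >= 86, wrap to smallest pos 6 -> NA
Op 7: route key 41: smallest pos >= 41 is 72 -> NC
Op 8: remove NB -> ring=[6:NA,72:NC]
Op 9: add ND@45 -> ring=[6:NA,45:ND,72:NC]
Op 10: remove ND -> ring=[6:NA,72:NC]
Op 11: add NE@56 -> ring=[6:NA,56:NE,72:NC]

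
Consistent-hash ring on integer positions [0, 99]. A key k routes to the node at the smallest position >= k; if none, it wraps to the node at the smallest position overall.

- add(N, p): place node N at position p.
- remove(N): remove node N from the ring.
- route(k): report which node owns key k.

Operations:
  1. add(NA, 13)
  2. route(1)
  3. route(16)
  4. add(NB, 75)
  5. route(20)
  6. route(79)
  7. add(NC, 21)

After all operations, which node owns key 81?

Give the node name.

Answer: NA

Derivation:
Op 1: add NA@13 -> ring=[13:NA]
Op 2: route key 1: smallest pos >= 1 is 13 -> NA
Op 3: route key 16: none >= 16, wrap to smallest pos 13 -> NA
Op 4: add NB@75 -> ring=[13:NA,75:NB]
Op 5: route key 20: smallest pos >= 20 is 75 -> NB
Op 6: route key 79: none >= 79, wrap to smallest pos 13 -> NA
Op 7: add NC@21 -> ring=[13:NA,21:NC,75:NB]
Final route key 81: none >= 81, wrap to smallest pos 13 -> NA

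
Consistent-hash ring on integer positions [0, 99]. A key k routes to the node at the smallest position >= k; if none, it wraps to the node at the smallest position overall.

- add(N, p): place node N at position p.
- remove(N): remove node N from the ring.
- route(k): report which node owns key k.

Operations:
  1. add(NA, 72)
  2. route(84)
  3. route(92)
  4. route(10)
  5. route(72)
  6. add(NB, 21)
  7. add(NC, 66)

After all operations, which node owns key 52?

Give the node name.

Answer: NC

Derivation:
Op 1: add NA@72 -> ring=[72:NA]
Op 2: route key 84: none >= 84, wrap to smallest pos 72 -> NA
Op 3: route key 92: none >= 92, wrap to smallest pos 72 -> NA
Op 4: route key 10: smallest pos >= 10 is 72 -> NA
Op 5: route key 72: smallest pos >= 72 is 72 -> NA
Op 6: add NB@21 -> ring=[21:NB,72:NA]
Op 7: add NC@66 -> ring=[21:NB,66:NC,72:NA]
Final route key 52: smallest pos >= 52 is 66 -> NC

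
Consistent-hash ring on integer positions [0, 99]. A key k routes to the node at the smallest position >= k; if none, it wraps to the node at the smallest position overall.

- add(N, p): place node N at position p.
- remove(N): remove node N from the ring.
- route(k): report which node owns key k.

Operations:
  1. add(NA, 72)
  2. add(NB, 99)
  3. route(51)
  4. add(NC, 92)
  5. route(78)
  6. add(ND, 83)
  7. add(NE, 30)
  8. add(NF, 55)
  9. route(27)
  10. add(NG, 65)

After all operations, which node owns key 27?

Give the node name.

Op 1: add NA@72 -> ring=[72:NA]
Op 2: add NB@99 -> ring=[72:NA,99:NB]
Op 3: route key 51: smallest pos >= 51 is 72 -> NA
Op 4: add NC@92 -> ring=[72:NA,92:NC,99:NB]
Op 5: route key 78: smallest pos >= 78 is 92 -> NC
Op 6: add ND@83 -> ring=[72:NA,83:ND,92:NC,99:NB]
Op 7: add NE@30 -> ring=[30:NE,72:NA,83:ND,92:NC,99:NB]
Op 8: add NF@55 -> ring=[30:NE,55:NF,72:NA,83:ND,92:NC,99:NB]
Op 9: route key 27: smallest pos >= 27 is 30 -> NE
Op 10: add NG@65 -> ring=[30:NE,55:NF,65:NG,72:NA,83:ND,92:NC,99:NB]
Final route key 27: smallest pos >= 27 is 30 -> NE

Answer: NE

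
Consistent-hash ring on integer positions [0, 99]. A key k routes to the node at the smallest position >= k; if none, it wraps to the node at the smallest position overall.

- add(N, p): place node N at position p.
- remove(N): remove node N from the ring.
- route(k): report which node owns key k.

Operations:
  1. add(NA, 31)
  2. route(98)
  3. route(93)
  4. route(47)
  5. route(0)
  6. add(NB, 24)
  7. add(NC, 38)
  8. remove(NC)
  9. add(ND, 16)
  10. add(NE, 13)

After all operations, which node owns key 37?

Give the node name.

Answer: NE

Derivation:
Op 1: add NA@31 -> ring=[31:NA]
Op 2: route key 98: none >= 98, wrap to smallest pos 31 -> NA
Op 3: route key 93: none >= 93, wrap to smallest pos 31 -> NA
Op 4: route key 47: none >= 47, wrap to smallest pos 31 -> NA
Op 5: route key 0: smallest pos >= 0 is 31 -> NA
Op 6: add NB@24 -> ring=[24:NB,31:NA]
Op 7: add NC@38 -> ring=[24:NB,31:NA,38:NC]
Op 8: remove NC -> ring=[24:NB,31:NA]
Op 9: add ND@16 -> ring=[16:ND,24:NB,31:NA]
Op 10: add NE@13 -> ring=[13:NE,16:ND,24:NB,31:NA]
Final route key 37: none >= 37, wrap to smallest pos 13 -> NE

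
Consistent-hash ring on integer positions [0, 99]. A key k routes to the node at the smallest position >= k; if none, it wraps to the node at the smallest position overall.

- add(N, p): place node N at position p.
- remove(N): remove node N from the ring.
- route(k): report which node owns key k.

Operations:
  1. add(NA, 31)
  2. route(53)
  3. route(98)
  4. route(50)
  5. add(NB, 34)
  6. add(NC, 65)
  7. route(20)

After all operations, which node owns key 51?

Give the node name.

Op 1: add NA@31 -> ring=[31:NA]
Op 2: route key 53: none >= 53, wrap to smallest pos 31 -> NA
Op 3: route key 98: none >= 98, wrap to smallest pos 31 -> NA
Op 4: route key 50: none >= 50, wrap to smallest pos 31 -> NA
Op 5: add NB@34 -> ring=[31:NA,34:NB]
Op 6: add NC@65 -> ring=[31:NA,34:NB,65:NC]
Op 7: route key 20: smallest pos >= 20 is 31 -> NA
Final route key 51: smallest pos >= 51 is 65 -> NC

Answer: NC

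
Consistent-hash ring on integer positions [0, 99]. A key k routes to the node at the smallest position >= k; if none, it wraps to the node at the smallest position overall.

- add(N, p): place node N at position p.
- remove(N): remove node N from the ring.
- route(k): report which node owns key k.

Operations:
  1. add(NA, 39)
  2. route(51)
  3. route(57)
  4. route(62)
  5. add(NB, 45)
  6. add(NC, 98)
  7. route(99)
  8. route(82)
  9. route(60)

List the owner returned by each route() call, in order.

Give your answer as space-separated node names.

Answer: NA NA NA NA NC NC

Derivation:
Op 1: add NA@39 -> ring=[39:NA]
Op 2: route key 51: none >= 51, wrap to smallest pos 39 -> NA
Op 3: route key 57: none >= 57, wrap to smallest pos 39 -> NA
Op 4: route key 62: none >= 62, wrap to smallest pos 39 -> NA
Op 5: add NB@45 -> ring=[39:NA,45:NB]
Op 6: add NC@98 -> ring=[39:NA,45:NB,98:NC]
Op 7: route key 99: none >= 99, wrap to smallest pos 39 -> NA
Op 8: route key 82: smallest pos >= 82 is 98 -> NC
Op 9: route key 60: smallest pos >= 60 is 98 -> NC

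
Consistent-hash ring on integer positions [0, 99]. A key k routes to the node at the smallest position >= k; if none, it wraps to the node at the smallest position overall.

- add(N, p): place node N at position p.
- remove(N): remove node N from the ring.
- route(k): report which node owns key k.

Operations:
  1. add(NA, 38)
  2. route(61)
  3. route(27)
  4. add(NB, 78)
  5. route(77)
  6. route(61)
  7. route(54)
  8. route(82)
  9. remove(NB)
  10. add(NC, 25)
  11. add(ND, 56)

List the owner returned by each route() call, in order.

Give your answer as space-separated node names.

Answer: NA NA NB NB NB NA

Derivation:
Op 1: add NA@38 -> ring=[38:NA]
Op 2: route key 61: none >= 61, wrap to smallest pos 38 -> NA
Op 3: route key 27: smallest pos >= 27 is 38 -> NA
Op 4: add NB@78 -> ring=[38:NA,78:NB]
Op 5: route key 77: smallest pos >= 77 is 78 -> NB
Op 6: route key 61: smallest pos >= 61 is 78 -> NB
Op 7: route key 54: smallest pos >= 54 is 78 -> NB
Op 8: route key 82: none >= 82, wrap to smallest pos 38 -> NA
Op 9: remove NB -> ring=[38:NA]
Op 10: add NC@25 -> ring=[25:NC,38:NA]
Op 11: add ND@56 -> ring=[25:NC,38:NA,56:ND]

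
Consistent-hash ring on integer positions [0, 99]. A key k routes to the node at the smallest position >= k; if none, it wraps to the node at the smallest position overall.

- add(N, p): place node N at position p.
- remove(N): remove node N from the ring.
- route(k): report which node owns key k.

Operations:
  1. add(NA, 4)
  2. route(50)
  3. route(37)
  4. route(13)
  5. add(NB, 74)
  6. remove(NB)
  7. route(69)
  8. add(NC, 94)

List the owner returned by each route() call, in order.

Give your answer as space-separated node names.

Answer: NA NA NA NA

Derivation:
Op 1: add NA@4 -> ring=[4:NA]
Op 2: route key 50: none >= 50, wrap to smallest pos 4 -> NA
Op 3: route key 37: none >= 37, wrap to smallest pos 4 -> NA
Op 4: route key 13: none >= 13, wrap to smallest pos 4 -> NA
Op 5: add NB@74 -> ring=[4:NA,74:NB]
Op 6: remove NB -> ring=[4:NA]
Op 7: route key 69: none >= 69, wrap to smallest pos 4 -> NA
Op 8: add NC@94 -> ring=[4:NA,94:NC]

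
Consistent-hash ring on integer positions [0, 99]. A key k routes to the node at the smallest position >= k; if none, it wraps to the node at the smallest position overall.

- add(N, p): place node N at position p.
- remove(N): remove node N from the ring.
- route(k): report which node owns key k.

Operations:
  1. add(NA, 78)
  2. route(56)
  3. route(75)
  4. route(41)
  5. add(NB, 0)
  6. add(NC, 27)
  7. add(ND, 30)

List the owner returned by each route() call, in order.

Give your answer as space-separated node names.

Op 1: add NA@78 -> ring=[78:NA]
Op 2: route key 56: smallest pos >= 56 is 78 -> NA
Op 3: route key 75: smallest pos >= 75 is 78 -> NA
Op 4: route key 41: smallest pos >= 41 is 78 -> NA
Op 5: add NB@0 -> ring=[0:NB,78:NA]
Op 6: add NC@27 -> ring=[0:NB,27:NC,78:NA]
Op 7: add ND@30 -> ring=[0:NB,27:NC,30:ND,78:NA]

Answer: NA NA NA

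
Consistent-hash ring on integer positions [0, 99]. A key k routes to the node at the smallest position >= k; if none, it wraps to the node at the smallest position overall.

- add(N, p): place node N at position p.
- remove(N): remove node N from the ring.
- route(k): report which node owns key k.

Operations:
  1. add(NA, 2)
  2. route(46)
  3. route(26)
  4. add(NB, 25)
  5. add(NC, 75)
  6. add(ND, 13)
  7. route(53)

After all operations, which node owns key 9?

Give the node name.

Op 1: add NA@2 -> ring=[2:NA]
Op 2: route key 46: none >= 46, wrap to smallest pos 2 -> NA
Op 3: route key 26: none >= 26, wrap to smallest pos 2 -> NA
Op 4: add NB@25 -> ring=[2:NA,25:NB]
Op 5: add NC@75 -> ring=[2:NA,25:NB,75:NC]
Op 6: add ND@13 -> ring=[2:NA,13:ND,25:NB,75:NC]
Op 7: route key 53: smallest pos >= 53 is 75 -> NC
Final route key 9: smallest pos >= 9 is 13 -> ND

Answer: ND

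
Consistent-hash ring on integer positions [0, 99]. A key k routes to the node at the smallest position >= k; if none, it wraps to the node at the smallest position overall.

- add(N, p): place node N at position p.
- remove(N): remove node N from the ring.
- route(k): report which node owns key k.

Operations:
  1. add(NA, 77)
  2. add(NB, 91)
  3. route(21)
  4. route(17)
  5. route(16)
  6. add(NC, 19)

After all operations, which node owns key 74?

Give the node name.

Op 1: add NA@77 -> ring=[77:NA]
Op 2: add NB@91 -> ring=[77:NA,91:NB]
Op 3: route key 21: smallest pos >= 21 is 77 -> NA
Op 4: route key 17: smallest pos >= 17 is 77 -> NA
Op 5: route key 16: smallest pos >= 16 is 77 -> NA
Op 6: add NC@19 -> ring=[19:NC,77:NA,91:NB]
Final route key 74: smallest pos >= 74 is 77 -> NA

Answer: NA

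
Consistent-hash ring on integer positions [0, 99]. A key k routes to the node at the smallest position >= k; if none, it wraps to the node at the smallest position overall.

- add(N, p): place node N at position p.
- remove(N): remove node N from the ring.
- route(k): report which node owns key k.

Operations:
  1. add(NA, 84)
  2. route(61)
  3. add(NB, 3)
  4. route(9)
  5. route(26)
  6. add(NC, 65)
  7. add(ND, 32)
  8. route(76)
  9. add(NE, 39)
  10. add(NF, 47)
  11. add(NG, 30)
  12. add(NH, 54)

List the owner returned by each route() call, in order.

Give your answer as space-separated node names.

Answer: NA NA NA NA

Derivation:
Op 1: add NA@84 -> ring=[84:NA]
Op 2: route key 61: smallest pos >= 61 is 84 -> NA
Op 3: add NB@3 -> ring=[3:NB,84:NA]
Op 4: route key 9: smallest pos >= 9 is 84 -> NA
Op 5: route key 26: smallest pos >= 26 is 84 -> NA
Op 6: add NC@65 -> ring=[3:NB,65:NC,84:NA]
Op 7: add ND@32 -> ring=[3:NB,32:ND,65:NC,84:NA]
Op 8: route key 76: smallest pos >= 76 is 84 -> NA
Op 9: add NE@39 -> ring=[3:NB,32:ND,39:NE,65:NC,84:NA]
Op 10: add NF@47 -> ring=[3:NB,32:ND,39:NE,47:NF,65:NC,84:NA]
Op 11: add NG@30 -> ring=[3:NB,30:NG,32:ND,39:NE,47:NF,65:NC,84:NA]
Op 12: add NH@54 -> ring=[3:NB,30:NG,32:ND,39:NE,47:NF,54:NH,65:NC,84:NA]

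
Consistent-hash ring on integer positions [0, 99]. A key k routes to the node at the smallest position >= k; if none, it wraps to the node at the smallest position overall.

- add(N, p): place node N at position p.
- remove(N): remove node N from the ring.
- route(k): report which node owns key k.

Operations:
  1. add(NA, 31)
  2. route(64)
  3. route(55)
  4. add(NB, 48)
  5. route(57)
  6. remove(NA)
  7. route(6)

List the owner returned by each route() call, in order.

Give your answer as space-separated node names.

Answer: NA NA NA NB

Derivation:
Op 1: add NA@31 -> ring=[31:NA]
Op 2: route key 64: none >= 64, wrap to smallest pos 31 -> NA
Op 3: route key 55: none >= 55, wrap to smallest pos 31 -> NA
Op 4: add NB@48 -> ring=[31:NA,48:NB]
Op 5: route key 57: none >= 57, wrap to smallest pos 31 -> NA
Op 6: remove NA -> ring=[48:NB]
Op 7: route key 6: smallest pos >= 6 is 48 -> NB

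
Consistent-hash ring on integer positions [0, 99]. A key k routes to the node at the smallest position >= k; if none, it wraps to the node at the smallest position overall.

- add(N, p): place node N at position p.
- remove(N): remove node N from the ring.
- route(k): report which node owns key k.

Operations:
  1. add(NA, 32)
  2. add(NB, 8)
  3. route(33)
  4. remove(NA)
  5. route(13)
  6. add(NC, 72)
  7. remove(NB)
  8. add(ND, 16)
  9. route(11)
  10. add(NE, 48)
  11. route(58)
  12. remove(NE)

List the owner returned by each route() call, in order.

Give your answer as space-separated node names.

Op 1: add NA@32 -> ring=[32:NA]
Op 2: add NB@8 -> ring=[8:NB,32:NA]
Op 3: route key 33: none >= 33, wrap to smallest pos 8 -> NB
Op 4: remove NA -> ring=[8:NB]
Op 5: route key 13: none >= 13, wrap to smallest pos 8 -> NB
Op 6: add NC@72 -> ring=[8:NB,72:NC]
Op 7: remove NB -> ring=[72:NC]
Op 8: add ND@16 -> ring=[16:ND,72:NC]
Op 9: route key 11: smallest pos >= 11 is 16 -> ND
Op 10: add NE@48 -> ring=[16:ND,48:NE,72:NC]
Op 11: route key 58: smallest pos >= 58 is 72 -> NC
Op 12: remove NE -> ring=[16:ND,72:NC]

Answer: NB NB ND NC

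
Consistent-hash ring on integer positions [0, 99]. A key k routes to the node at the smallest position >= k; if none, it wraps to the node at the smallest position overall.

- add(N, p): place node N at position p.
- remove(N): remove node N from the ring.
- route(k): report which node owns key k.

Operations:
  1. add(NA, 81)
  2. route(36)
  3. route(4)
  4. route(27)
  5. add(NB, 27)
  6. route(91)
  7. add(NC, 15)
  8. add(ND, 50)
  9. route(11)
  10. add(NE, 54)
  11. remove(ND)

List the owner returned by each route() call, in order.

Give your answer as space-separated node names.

Op 1: add NA@81 -> ring=[81:NA]
Op 2: route key 36: smallest pos >= 36 is 81 -> NA
Op 3: route key 4: smallest pos >= 4 is 81 -> NA
Op 4: route key 27: smallest pos >= 27 is 81 -> NA
Op 5: add NB@27 -> ring=[27:NB,81:NA]
Op 6: route key 91: none >= 91, wrap to smallest pos 27 -> NB
Op 7: add NC@15 -> ring=[15:NC,27:NB,81:NA]
Op 8: add ND@50 -> ring=[15:NC,27:NB,50:ND,81:NA]
Op 9: route key 11: smallest pos >= 11 is 15 -> NC
Op 10: add NE@54 -> ring=[15:NC,27:NB,50:ND,54:NE,81:NA]
Op 11: remove ND -> ring=[15:NC,27:NB,54:NE,81:NA]

Answer: NA NA NA NB NC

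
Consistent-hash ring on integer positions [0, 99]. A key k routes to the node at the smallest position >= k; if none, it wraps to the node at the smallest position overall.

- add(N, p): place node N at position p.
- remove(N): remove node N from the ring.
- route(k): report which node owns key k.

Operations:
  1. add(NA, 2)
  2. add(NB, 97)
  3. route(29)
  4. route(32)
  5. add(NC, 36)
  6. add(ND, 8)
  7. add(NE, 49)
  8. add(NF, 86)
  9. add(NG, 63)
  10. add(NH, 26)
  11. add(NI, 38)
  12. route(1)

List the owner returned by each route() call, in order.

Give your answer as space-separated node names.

Answer: NB NB NA

Derivation:
Op 1: add NA@2 -> ring=[2:NA]
Op 2: add NB@97 -> ring=[2:NA,97:NB]
Op 3: route key 29: smallest pos >= 29 is 97 -> NB
Op 4: route key 32: smallest pos >= 32 is 97 -> NB
Op 5: add NC@36 -> ring=[2:NA,36:NC,97:NB]
Op 6: add ND@8 -> ring=[2:NA,8:ND,36:NC,97:NB]
Op 7: add NE@49 -> ring=[2:NA,8:ND,36:NC,49:NE,97:NB]
Op 8: add NF@86 -> ring=[2:NA,8:ND,36:NC,49:NE,86:NF,97:NB]
Op 9: add NG@63 -> ring=[2:NA,8:ND,36:NC,49:NE,63:NG,86:NF,97:NB]
Op 10: add NH@26 -> ring=[2:NA,8:ND,26:NH,36:NC,49:NE,63:NG,86:NF,97:NB]
Op 11: add NI@38 -> ring=[2:NA,8:ND,26:NH,36:NC,38:NI,49:NE,63:NG,86:NF,97:NB]
Op 12: route key 1: smallest pos >= 1 is 2 -> NA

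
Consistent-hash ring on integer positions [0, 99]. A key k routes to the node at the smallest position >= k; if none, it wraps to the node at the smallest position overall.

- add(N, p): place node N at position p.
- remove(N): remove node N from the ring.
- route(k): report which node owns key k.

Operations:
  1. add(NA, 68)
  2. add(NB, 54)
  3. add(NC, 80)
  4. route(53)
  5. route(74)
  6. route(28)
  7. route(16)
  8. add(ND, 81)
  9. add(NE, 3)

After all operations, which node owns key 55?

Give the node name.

Answer: NA

Derivation:
Op 1: add NA@68 -> ring=[68:NA]
Op 2: add NB@54 -> ring=[54:NB,68:NA]
Op 3: add NC@80 -> ring=[54:NB,68:NA,80:NC]
Op 4: route key 53: smallest pos >= 53 is 54 -> NB
Op 5: route key 74: smallest pos >= 74 is 80 -> NC
Op 6: route key 28: smallest pos >= 28 is 54 -> NB
Op 7: route key 16: smallest pos >= 16 is 54 -> NB
Op 8: add ND@81 -> ring=[54:NB,68:NA,80:NC,81:ND]
Op 9: add NE@3 -> ring=[3:NE,54:NB,68:NA,80:NC,81:ND]
Final route key 55: smallest pos >= 55 is 68 -> NA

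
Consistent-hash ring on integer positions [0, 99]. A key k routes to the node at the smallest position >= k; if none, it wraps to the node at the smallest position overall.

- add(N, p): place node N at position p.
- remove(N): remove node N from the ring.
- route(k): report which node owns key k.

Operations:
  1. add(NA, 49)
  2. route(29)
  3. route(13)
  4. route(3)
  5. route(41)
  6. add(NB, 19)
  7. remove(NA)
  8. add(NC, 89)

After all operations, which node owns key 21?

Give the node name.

Answer: NC

Derivation:
Op 1: add NA@49 -> ring=[49:NA]
Op 2: route key 29: smallest pos >= 29 is 49 -> NA
Op 3: route key 13: smallest pos >= 13 is 49 -> NA
Op 4: route key 3: smallest pos >= 3 is 49 -> NA
Op 5: route key 41: smallest pos >= 41 is 49 -> NA
Op 6: add NB@19 -> ring=[19:NB,49:NA]
Op 7: remove NA -> ring=[19:NB]
Op 8: add NC@89 -> ring=[19:NB,89:NC]
Final route key 21: smallest pos >= 21 is 89 -> NC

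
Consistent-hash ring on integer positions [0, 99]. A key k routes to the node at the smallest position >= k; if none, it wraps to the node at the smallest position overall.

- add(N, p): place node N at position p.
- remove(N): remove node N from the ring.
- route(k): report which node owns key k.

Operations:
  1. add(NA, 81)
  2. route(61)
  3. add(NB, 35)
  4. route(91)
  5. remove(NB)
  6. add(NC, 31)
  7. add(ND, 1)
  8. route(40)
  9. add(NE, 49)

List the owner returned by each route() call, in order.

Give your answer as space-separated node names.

Op 1: add NA@81 -> ring=[81:NA]
Op 2: route key 61: smallest pos >= 61 is 81 -> NA
Op 3: add NB@35 -> ring=[35:NB,81:NA]
Op 4: route key 91: none >= 91, wrap to smallest pos 35 -> NB
Op 5: remove NB -> ring=[81:NA]
Op 6: add NC@31 -> ring=[31:NC,81:NA]
Op 7: add ND@1 -> ring=[1:ND,31:NC,81:NA]
Op 8: route key 40: smallest pos >= 40 is 81 -> NA
Op 9: add NE@49 -> ring=[1:ND,31:NC,49:NE,81:NA]

Answer: NA NB NA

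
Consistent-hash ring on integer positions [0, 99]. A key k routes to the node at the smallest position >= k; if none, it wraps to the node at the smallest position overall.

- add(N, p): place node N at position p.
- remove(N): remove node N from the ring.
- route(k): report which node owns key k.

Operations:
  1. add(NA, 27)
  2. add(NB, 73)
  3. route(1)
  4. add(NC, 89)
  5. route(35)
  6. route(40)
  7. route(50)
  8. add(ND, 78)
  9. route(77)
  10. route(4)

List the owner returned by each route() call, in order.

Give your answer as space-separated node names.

Answer: NA NB NB NB ND NA

Derivation:
Op 1: add NA@27 -> ring=[27:NA]
Op 2: add NB@73 -> ring=[27:NA,73:NB]
Op 3: route key 1: smallest pos >= 1 is 27 -> NA
Op 4: add NC@89 -> ring=[27:NA,73:NB,89:NC]
Op 5: route key 35: smallest pos >= 35 is 73 -> NB
Op 6: route key 40: smallest pos >= 40 is 73 -> NB
Op 7: route key 50: smallest pos >= 50 is 73 -> NB
Op 8: add ND@78 -> ring=[27:NA,73:NB,78:ND,89:NC]
Op 9: route key 77: smallest pos >= 77 is 78 -> ND
Op 10: route key 4: smallest pos >= 4 is 27 -> NA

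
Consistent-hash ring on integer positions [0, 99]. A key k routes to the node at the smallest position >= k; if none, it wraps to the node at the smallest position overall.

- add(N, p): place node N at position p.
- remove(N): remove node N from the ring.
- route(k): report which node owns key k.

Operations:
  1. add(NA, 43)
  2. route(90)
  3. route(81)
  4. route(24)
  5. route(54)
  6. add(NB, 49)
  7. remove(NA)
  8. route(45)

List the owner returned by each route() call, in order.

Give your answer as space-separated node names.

Answer: NA NA NA NA NB

Derivation:
Op 1: add NA@43 -> ring=[43:NA]
Op 2: route key 90: none >= 90, wrap to smallest pos 43 -> NA
Op 3: route key 81: none >= 81, wrap to smallest pos 43 -> NA
Op 4: route key 24: smallest pos >= 24 is 43 -> NA
Op 5: route key 54: none >= 54, wrap to smallest pos 43 -> NA
Op 6: add NB@49 -> ring=[43:NA,49:NB]
Op 7: remove NA -> ring=[49:NB]
Op 8: route key 45: smallest pos >= 45 is 49 -> NB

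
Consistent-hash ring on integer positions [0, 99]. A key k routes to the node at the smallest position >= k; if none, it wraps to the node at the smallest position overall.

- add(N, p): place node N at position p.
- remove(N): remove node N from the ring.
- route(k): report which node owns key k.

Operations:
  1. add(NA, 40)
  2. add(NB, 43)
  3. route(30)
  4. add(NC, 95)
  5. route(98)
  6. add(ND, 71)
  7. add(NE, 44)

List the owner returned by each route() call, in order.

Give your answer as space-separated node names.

Answer: NA NA

Derivation:
Op 1: add NA@40 -> ring=[40:NA]
Op 2: add NB@43 -> ring=[40:NA,43:NB]
Op 3: route key 30: smallest pos >= 30 is 40 -> NA
Op 4: add NC@95 -> ring=[40:NA,43:NB,95:NC]
Op 5: route key 98: none >= 98, wrap to smallest pos 40 -> NA
Op 6: add ND@71 -> ring=[40:NA,43:NB,71:ND,95:NC]
Op 7: add NE@44 -> ring=[40:NA,43:NB,44:NE,71:ND,95:NC]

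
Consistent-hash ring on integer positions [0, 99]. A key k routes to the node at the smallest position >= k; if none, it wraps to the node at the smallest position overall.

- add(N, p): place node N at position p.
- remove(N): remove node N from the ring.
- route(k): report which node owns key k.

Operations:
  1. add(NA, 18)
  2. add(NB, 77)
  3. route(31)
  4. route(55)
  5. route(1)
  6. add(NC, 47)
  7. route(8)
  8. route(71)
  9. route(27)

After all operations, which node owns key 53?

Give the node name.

Op 1: add NA@18 -> ring=[18:NA]
Op 2: add NB@77 -> ring=[18:NA,77:NB]
Op 3: route key 31: smallest pos >= 31 is 77 -> NB
Op 4: route key 55: smallest pos >= 55 is 77 -> NB
Op 5: route key 1: smallest pos >= 1 is 18 -> NA
Op 6: add NC@47 -> ring=[18:NA,47:NC,77:NB]
Op 7: route key 8: smallest pos >= 8 is 18 -> NA
Op 8: route key 71: smallest pos >= 71 is 77 -> NB
Op 9: route key 27: smallest pos >= 27 is 47 -> NC
Final route key 53: smallest pos >= 53 is 77 -> NB

Answer: NB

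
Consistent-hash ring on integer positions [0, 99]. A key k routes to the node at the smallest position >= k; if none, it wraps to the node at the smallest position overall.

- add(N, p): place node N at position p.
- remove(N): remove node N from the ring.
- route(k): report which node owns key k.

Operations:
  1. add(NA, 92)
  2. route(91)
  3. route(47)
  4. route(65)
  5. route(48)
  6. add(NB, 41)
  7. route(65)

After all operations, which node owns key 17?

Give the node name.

Answer: NB

Derivation:
Op 1: add NA@92 -> ring=[92:NA]
Op 2: route key 91: smallest pos >= 91 is 92 -> NA
Op 3: route key 47: smallest pos >= 47 is 92 -> NA
Op 4: route key 65: smallest pos >= 65 is 92 -> NA
Op 5: route key 48: smallest pos >= 48 is 92 -> NA
Op 6: add NB@41 -> ring=[41:NB,92:NA]
Op 7: route key 65: smallest pos >= 65 is 92 -> NA
Final route key 17: smallest pos >= 17 is 41 -> NB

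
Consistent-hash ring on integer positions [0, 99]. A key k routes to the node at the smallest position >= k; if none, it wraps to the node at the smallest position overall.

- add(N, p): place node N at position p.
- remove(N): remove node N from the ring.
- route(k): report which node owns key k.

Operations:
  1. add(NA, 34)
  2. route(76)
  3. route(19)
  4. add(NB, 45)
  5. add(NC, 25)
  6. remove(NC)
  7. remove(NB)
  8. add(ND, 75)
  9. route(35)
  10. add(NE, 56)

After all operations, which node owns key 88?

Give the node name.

Op 1: add NA@34 -> ring=[34:NA]
Op 2: route key 76: none >= 76, wrap to smallest pos 34 -> NA
Op 3: route key 19: smallest pos >= 19 is 34 -> NA
Op 4: add NB@45 -> ring=[34:NA,45:NB]
Op 5: add NC@25 -> ring=[25:NC,34:NA,45:NB]
Op 6: remove NC -> ring=[34:NA,45:NB]
Op 7: remove NB -> ring=[34:NA]
Op 8: add ND@75 -> ring=[34:NA,75:ND]
Op 9: route key 35: smallest pos >= 35 is 75 -> ND
Op 10: add NE@56 -> ring=[34:NA,56:NE,75:ND]
Final route key 88: none >= 88, wrap to smallest pos 34 -> NA

Answer: NA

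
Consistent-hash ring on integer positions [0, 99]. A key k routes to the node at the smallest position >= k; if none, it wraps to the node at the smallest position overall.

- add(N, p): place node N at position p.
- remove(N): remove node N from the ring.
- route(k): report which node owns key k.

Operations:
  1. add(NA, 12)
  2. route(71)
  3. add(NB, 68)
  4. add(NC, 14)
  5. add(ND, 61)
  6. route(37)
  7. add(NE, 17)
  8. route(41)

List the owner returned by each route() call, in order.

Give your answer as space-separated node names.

Op 1: add NA@12 -> ring=[12:NA]
Op 2: route key 71: none >= 71, wrap to smallest pos 12 -> NA
Op 3: add NB@68 -> ring=[12:NA,68:NB]
Op 4: add NC@14 -> ring=[12:NA,14:NC,68:NB]
Op 5: add ND@61 -> ring=[12:NA,14:NC,61:ND,68:NB]
Op 6: route key 37: smallest pos >= 37 is 61 -> ND
Op 7: add NE@17 -> ring=[12:NA,14:NC,17:NE,61:ND,68:NB]
Op 8: route key 41: smallest pos >= 41 is 61 -> ND

Answer: NA ND ND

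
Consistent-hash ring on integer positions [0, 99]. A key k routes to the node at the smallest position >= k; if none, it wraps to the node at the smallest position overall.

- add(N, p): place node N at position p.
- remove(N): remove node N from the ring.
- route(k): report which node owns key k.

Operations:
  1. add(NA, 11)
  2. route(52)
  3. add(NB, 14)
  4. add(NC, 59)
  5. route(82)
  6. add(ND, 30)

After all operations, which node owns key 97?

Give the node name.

Op 1: add NA@11 -> ring=[11:NA]
Op 2: route key 52: none >= 52, wrap to smallest pos 11 -> NA
Op 3: add NB@14 -> ring=[11:NA,14:NB]
Op 4: add NC@59 -> ring=[11:NA,14:NB,59:NC]
Op 5: route key 82: none >= 82, wrap to smallest pos 11 -> NA
Op 6: add ND@30 -> ring=[11:NA,14:NB,30:ND,59:NC]
Final route key 97: none >= 97, wrap to smallest pos 11 -> NA

Answer: NA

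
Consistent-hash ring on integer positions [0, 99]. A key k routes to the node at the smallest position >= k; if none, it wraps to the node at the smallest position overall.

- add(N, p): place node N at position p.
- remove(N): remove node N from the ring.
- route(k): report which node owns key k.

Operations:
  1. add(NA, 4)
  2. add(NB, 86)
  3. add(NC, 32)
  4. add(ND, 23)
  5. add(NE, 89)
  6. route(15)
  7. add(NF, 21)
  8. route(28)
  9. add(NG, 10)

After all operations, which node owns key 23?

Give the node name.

Answer: ND

Derivation:
Op 1: add NA@4 -> ring=[4:NA]
Op 2: add NB@86 -> ring=[4:NA,86:NB]
Op 3: add NC@32 -> ring=[4:NA,32:NC,86:NB]
Op 4: add ND@23 -> ring=[4:NA,23:ND,32:NC,86:NB]
Op 5: add NE@89 -> ring=[4:NA,23:ND,32:NC,86:NB,89:NE]
Op 6: route key 15: smallest pos >= 15 is 23 -> ND
Op 7: add NF@21 -> ring=[4:NA,21:NF,23:ND,32:NC,86:NB,89:NE]
Op 8: route key 28: smallest pos >= 28 is 32 -> NC
Op 9: add NG@10 -> ring=[4:NA,10:NG,21:NF,23:ND,32:NC,86:NB,89:NE]
Final route key 23: smallest pos >= 23 is 23 -> ND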